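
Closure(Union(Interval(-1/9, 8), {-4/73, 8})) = Interval(-1/9, 8)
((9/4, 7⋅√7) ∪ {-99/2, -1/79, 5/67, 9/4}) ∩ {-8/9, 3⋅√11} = {3⋅√11}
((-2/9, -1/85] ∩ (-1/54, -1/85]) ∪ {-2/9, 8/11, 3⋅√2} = {-2/9, 8/11, 3⋅√2} ∪ (-1/54, -1/85]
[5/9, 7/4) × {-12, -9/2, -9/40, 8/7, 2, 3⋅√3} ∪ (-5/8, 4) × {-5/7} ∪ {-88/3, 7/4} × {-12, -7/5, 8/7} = ({-88/3, 7/4} × {-12, -7/5, 8/7}) ∪ ((-5/8, 4) × {-5/7}) ∪ ([5/9, 7/4) × {-12, -9/2, -9/40, 8/7, 2, 3⋅√3})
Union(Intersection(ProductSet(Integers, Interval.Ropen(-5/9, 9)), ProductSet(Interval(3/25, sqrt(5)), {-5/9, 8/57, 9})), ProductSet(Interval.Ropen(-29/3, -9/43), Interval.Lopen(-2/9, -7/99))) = Union(ProductSet(Interval.Ropen(-29/3, -9/43), Interval.Lopen(-2/9, -7/99)), ProductSet(Range(1, 3, 1), {-5/9, 8/57}))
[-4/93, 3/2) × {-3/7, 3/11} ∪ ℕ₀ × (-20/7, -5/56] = (ℕ₀ × (-20/7, -5/56]) ∪ ([-4/93, 3/2) × {-3/7, 3/11})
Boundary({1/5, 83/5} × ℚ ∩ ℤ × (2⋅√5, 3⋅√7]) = ∅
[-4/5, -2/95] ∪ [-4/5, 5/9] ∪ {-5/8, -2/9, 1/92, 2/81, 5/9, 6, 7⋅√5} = [-4/5, 5/9] ∪ {6, 7⋅√5}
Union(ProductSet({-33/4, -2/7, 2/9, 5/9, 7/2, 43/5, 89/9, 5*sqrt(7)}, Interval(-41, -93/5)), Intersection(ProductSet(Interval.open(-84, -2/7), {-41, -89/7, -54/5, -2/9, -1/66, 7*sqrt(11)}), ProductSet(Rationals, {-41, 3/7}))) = Union(ProductSet({-33/4, -2/7, 2/9, 5/9, 7/2, 43/5, 89/9, 5*sqrt(7)}, Interval(-41, -93/5)), ProductSet(Intersection(Interval.open(-84, -2/7), Rationals), {-41}))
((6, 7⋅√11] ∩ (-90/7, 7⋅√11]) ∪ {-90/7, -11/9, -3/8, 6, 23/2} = {-90/7, -11/9, -3/8} ∪ [6, 7⋅√11]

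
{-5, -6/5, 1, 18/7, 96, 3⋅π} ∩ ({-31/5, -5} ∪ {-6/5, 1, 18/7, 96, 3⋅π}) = {-5, -6/5, 1, 18/7, 96, 3⋅π}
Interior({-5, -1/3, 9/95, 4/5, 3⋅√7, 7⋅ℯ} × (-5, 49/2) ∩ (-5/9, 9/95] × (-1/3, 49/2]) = ∅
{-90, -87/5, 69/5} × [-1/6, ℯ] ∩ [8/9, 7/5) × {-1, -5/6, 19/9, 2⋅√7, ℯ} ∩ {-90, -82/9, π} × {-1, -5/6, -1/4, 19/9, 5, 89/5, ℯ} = ∅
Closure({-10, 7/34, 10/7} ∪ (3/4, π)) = {-10, 7/34} ∪ [3/4, π]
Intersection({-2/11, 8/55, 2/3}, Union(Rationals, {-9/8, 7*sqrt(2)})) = {-2/11, 8/55, 2/3}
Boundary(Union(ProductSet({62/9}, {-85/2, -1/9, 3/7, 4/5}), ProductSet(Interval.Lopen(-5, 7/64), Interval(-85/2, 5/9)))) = Union(ProductSet({62/9}, {-85/2, -1/9, 3/7, 4/5}), ProductSet({-5, 7/64}, Interval(-85/2, 5/9)), ProductSet(Interval(-5, 7/64), {-85/2, 5/9}))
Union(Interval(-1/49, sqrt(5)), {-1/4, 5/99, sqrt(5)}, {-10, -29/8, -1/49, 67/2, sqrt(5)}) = Union({-10, -29/8, -1/4, 67/2}, Interval(-1/49, sqrt(5)))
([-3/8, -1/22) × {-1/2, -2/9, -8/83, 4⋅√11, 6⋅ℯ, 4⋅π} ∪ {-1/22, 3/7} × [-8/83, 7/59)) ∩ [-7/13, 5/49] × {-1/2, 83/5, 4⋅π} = [-3/8, -1/22) × {-1/2, 4⋅π}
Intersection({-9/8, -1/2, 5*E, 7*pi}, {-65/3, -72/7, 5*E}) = {5*E}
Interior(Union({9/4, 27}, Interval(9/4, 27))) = Interval.open(9/4, 27)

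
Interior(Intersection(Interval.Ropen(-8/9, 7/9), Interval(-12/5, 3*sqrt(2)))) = Interval.open(-8/9, 7/9)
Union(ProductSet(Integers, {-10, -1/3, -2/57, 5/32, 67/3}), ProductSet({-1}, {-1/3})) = ProductSet(Integers, {-10, -1/3, -2/57, 5/32, 67/3})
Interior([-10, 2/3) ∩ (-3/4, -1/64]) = (-3/4, -1/64)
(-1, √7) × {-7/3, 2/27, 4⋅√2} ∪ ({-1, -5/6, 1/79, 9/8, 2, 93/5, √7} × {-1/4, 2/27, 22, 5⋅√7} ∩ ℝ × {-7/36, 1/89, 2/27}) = ({-1, -5/6, 1/79, 9/8, 2, 93/5, √7} × {2/27}) ∪ ((-1, √7) × {-7/3, 2/27, 4⋅√2})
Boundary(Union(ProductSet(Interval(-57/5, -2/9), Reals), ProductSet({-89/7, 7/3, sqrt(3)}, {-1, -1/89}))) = Union(ProductSet({-57/5, -2/9}, Reals), ProductSet({-89/7, 7/3, sqrt(3)}, {-1, -1/89}))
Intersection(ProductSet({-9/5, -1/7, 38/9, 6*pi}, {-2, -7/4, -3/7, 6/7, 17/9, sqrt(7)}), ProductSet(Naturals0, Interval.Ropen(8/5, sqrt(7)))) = EmptySet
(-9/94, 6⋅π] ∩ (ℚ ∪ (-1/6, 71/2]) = (-9/94, 6⋅π] ∪ (ℚ ∩ (-9/94, 6⋅π])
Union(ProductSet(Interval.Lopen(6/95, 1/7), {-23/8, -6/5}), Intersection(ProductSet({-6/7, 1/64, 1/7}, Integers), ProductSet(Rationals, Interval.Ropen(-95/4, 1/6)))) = Union(ProductSet({-6/7, 1/64, 1/7}, Range(-23, 1, 1)), ProductSet(Interval.Lopen(6/95, 1/7), {-23/8, -6/5}))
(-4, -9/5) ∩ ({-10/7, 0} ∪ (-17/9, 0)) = (-17/9, -9/5)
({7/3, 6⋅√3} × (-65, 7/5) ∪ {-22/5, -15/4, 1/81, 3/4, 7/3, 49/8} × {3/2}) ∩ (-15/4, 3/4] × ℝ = {1/81, 3/4} × {3/2}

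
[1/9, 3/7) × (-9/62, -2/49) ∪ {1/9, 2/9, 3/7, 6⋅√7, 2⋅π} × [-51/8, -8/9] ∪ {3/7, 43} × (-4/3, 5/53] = ({3/7, 43} × (-4/3, 5/53]) ∪ ([1/9, 3/7) × (-9/62, -2/49)) ∪ ({1/9, 2/9, 3/7, 6⋅√7, 2⋅π} × [-51/8, -8/9])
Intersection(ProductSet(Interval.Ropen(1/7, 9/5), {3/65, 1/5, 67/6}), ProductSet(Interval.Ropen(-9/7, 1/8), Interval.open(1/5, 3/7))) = EmptySet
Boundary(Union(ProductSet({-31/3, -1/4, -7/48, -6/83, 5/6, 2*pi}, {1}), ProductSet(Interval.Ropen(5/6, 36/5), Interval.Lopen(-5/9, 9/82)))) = Union(ProductSet({5/6, 36/5}, Interval(-5/9, 9/82)), ProductSet({-31/3, -1/4, -7/48, -6/83, 5/6, 2*pi}, {1}), ProductSet(Interval(5/6, 36/5), {-5/9, 9/82}))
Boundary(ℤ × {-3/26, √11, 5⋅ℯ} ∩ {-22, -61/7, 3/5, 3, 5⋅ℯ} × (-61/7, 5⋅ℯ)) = {-22, 3} × {-3/26, √11}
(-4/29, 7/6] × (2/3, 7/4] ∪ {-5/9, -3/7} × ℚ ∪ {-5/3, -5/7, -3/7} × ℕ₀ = ({-5/9, -3/7} × ℚ) ∪ ({-5/3, -5/7, -3/7} × ℕ₀) ∪ ((-4/29, 7/6] × (2/3, 7/4])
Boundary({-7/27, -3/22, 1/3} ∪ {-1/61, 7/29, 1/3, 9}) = {-7/27, -3/22, -1/61, 7/29, 1/3, 9}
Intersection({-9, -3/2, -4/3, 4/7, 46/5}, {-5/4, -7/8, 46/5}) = {46/5}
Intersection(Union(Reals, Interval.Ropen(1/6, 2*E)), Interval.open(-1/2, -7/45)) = Interval.open(-1/2, -7/45)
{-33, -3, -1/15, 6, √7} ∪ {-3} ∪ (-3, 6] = {-33} ∪ [-3, 6]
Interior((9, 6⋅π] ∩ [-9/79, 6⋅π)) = (9, 6⋅π)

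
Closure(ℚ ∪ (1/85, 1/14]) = ℚ ∪ (-∞, ∞)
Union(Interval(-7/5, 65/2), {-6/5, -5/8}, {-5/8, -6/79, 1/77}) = Interval(-7/5, 65/2)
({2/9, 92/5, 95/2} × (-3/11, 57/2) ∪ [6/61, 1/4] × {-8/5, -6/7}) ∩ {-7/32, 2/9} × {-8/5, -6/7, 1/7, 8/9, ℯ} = {2/9} × {-8/5, -6/7, 1/7, 8/9, ℯ}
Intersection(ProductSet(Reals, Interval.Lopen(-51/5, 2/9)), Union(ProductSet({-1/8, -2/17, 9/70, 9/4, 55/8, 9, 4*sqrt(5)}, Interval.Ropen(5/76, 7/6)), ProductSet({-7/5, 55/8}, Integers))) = Union(ProductSet({-7/5, 55/8}, Range(-10, 1, 1)), ProductSet({-1/8, -2/17, 9/70, 9/4, 55/8, 9, 4*sqrt(5)}, Interval(5/76, 2/9)))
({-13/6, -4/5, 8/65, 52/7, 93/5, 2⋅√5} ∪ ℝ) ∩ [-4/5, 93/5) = [-4/5, 93/5)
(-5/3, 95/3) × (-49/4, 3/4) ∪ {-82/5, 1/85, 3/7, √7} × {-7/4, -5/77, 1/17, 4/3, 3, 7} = ((-5/3, 95/3) × (-49/4, 3/4)) ∪ ({-82/5, 1/85, 3/7, √7} × {-7/4, -5/77, 1/17, 4/3, 3, 7})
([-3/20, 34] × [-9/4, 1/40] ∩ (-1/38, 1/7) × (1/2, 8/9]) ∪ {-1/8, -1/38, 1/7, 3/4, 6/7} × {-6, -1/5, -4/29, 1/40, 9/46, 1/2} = {-1/8, -1/38, 1/7, 3/4, 6/7} × {-6, -1/5, -4/29, 1/40, 9/46, 1/2}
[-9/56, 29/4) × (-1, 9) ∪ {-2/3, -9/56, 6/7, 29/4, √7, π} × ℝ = ({-2/3, -9/56, 6/7, 29/4, √7, π} × ℝ) ∪ ([-9/56, 29/4) × (-1, 9))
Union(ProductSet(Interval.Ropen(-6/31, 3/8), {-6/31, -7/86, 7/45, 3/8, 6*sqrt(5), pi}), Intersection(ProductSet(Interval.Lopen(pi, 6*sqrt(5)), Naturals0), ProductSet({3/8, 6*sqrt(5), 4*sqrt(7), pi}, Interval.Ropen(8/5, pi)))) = Union(ProductSet({6*sqrt(5), 4*sqrt(7)}, Range(2, 4, 1)), ProductSet(Interval.Ropen(-6/31, 3/8), {-6/31, -7/86, 7/45, 3/8, 6*sqrt(5), pi}))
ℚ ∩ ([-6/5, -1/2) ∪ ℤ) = ℤ ∪ (ℚ ∩ [-6/5, -1/2))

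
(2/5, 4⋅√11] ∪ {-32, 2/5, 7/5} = {-32} ∪ [2/5, 4⋅√11]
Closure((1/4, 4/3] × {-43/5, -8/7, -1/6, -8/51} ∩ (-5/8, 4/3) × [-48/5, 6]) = [1/4, 4/3] × {-43/5, -8/7, -1/6, -8/51}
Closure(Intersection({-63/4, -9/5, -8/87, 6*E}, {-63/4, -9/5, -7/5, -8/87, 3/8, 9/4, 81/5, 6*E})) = {-63/4, -9/5, -8/87, 6*E}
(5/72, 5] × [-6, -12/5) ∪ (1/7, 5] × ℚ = ((1/7, 5] × ℚ) ∪ ((5/72, 5] × [-6, -12/5))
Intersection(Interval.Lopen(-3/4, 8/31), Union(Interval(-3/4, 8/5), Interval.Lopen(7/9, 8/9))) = Interval.Lopen(-3/4, 8/31)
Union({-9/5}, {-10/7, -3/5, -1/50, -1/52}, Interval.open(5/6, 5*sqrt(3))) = Union({-9/5, -10/7, -3/5, -1/50, -1/52}, Interval.open(5/6, 5*sqrt(3)))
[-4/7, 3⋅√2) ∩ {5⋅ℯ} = ∅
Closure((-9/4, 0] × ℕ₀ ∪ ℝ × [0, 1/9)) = ((-9/4, 0] × ℕ₀) ∪ (ℝ × [0, 1/9]) ∪ ([-9/4, 0] × (ℕ₀ \ (0, 1/9)))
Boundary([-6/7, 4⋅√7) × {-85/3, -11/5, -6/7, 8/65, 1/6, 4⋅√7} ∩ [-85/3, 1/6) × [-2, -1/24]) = [-6/7, 1/6] × {-6/7}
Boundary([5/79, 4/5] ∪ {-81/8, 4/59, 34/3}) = {-81/8, 5/79, 4/5, 34/3}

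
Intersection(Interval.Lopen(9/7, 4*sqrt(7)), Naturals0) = Range(2, 11, 1)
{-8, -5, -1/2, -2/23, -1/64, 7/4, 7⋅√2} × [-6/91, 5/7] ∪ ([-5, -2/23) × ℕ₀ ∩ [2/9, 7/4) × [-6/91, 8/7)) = {-8, -5, -1/2, -2/23, -1/64, 7/4, 7⋅√2} × [-6/91, 5/7]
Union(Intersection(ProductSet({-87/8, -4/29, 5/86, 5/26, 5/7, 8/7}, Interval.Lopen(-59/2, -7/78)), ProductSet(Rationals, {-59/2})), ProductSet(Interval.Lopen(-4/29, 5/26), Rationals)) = ProductSet(Interval.Lopen(-4/29, 5/26), Rationals)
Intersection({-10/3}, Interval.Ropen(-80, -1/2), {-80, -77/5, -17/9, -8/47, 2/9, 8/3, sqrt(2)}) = EmptySet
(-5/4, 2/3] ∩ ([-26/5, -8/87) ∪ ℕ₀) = (-5/4, -8/87) ∪ {0}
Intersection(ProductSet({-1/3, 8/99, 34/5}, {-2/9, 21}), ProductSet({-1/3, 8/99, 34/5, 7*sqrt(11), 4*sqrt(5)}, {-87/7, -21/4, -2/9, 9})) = ProductSet({-1/3, 8/99, 34/5}, {-2/9})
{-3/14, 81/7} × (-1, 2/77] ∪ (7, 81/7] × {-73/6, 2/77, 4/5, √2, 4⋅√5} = ({-3/14, 81/7} × (-1, 2/77]) ∪ ((7, 81/7] × {-73/6, 2/77, 4/5, √2, 4⋅√5})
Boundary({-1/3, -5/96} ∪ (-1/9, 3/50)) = {-1/3, -1/9, 3/50}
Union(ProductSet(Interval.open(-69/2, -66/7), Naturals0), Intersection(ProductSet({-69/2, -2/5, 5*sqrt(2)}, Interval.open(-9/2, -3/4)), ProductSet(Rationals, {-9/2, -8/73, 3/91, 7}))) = ProductSet(Interval.open(-69/2, -66/7), Naturals0)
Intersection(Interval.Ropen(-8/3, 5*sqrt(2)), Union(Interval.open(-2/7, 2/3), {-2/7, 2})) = Union({2}, Interval.Ropen(-2/7, 2/3))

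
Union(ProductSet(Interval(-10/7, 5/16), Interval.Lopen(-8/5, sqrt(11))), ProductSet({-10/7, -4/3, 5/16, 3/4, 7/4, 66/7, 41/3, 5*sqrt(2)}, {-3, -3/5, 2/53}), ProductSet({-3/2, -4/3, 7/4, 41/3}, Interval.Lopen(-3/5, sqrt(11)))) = Union(ProductSet({-3/2, -4/3, 7/4, 41/3}, Interval.Lopen(-3/5, sqrt(11))), ProductSet({-10/7, -4/3, 5/16, 3/4, 7/4, 66/7, 41/3, 5*sqrt(2)}, {-3, -3/5, 2/53}), ProductSet(Interval(-10/7, 5/16), Interval.Lopen(-8/5, sqrt(11))))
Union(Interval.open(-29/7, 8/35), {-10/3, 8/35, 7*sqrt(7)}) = Union({7*sqrt(7)}, Interval.Lopen(-29/7, 8/35))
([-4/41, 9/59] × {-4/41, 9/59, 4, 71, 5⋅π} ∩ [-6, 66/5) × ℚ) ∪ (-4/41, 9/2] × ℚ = ((-4/41, 9/2] × ℚ) ∪ ([-4/41, 9/59] × {-4/41, 9/59, 4, 71})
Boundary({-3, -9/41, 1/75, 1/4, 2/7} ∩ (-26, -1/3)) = {-3}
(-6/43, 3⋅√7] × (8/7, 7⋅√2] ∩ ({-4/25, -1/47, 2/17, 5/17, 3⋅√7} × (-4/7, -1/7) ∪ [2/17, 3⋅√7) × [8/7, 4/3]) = [2/17, 3⋅√7) × (8/7, 4/3]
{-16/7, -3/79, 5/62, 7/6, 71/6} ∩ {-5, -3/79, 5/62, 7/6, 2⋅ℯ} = {-3/79, 5/62, 7/6}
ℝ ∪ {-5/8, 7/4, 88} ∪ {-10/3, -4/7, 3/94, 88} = ℝ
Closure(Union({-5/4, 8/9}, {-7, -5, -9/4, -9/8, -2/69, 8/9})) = {-7, -5, -9/4, -5/4, -9/8, -2/69, 8/9}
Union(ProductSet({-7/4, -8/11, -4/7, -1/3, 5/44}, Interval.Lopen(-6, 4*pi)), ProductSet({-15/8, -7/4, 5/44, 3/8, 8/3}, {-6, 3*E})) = Union(ProductSet({-15/8, -7/4, 5/44, 3/8, 8/3}, {-6, 3*E}), ProductSet({-7/4, -8/11, -4/7, -1/3, 5/44}, Interval.Lopen(-6, 4*pi)))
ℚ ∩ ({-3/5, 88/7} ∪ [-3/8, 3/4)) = {-3/5, 88/7} ∪ (ℚ ∩ [-3/8, 3/4))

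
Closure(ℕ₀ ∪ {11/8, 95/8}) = ℕ₀ ∪ {11/8, 95/8}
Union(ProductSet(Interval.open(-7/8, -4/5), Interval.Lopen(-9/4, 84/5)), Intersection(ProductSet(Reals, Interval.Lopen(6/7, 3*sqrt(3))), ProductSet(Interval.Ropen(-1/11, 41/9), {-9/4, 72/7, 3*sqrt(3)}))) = Union(ProductSet(Interval.open(-7/8, -4/5), Interval.Lopen(-9/4, 84/5)), ProductSet(Interval.Ropen(-1/11, 41/9), {3*sqrt(3)}))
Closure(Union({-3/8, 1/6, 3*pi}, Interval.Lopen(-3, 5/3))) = Union({3*pi}, Interval(-3, 5/3))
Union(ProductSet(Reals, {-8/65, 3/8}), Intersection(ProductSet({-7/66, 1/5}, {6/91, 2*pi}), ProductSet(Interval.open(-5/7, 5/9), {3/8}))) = ProductSet(Reals, {-8/65, 3/8})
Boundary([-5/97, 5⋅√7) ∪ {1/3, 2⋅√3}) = {-5/97, 5⋅√7}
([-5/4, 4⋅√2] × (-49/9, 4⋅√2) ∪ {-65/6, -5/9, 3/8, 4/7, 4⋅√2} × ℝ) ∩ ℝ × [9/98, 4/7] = ({-65/6} ∪ [-5/4, 4⋅√2]) × [9/98, 4/7]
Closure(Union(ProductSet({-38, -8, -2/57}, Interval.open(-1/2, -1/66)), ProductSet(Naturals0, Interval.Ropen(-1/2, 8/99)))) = Union(ProductSet({-38, -8, -2/57}, Interval(-1/2, -1/66)), ProductSet(Naturals0, Interval(-1/2, 8/99)))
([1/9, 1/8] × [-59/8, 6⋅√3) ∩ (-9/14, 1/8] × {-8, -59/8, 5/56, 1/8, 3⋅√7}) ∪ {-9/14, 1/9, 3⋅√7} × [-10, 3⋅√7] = ([1/9, 1/8] × {-59/8, 5/56, 1/8, 3⋅√7}) ∪ ({-9/14, 1/9, 3⋅√7} × [-10, 3⋅√7])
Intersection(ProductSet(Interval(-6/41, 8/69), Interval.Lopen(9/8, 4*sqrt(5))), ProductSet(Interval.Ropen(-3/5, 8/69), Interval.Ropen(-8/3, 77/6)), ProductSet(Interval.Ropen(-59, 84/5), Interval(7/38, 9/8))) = EmptySet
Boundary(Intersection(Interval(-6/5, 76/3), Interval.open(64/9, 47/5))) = {64/9, 47/5}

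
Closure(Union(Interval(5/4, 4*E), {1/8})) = Union({1/8}, Interval(5/4, 4*E))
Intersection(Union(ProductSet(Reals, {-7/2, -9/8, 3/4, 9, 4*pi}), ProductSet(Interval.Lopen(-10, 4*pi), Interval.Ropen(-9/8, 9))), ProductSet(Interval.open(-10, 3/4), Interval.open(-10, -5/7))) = ProductSet(Interval.open(-10, 3/4), Union({-7/2}, Interval.Ropen(-9/8, -5/7)))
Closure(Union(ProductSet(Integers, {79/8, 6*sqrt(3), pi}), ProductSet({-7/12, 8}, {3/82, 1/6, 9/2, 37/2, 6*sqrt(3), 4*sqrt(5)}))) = Union(ProductSet({-7/12, 8}, {3/82, 1/6, 9/2, 37/2, 6*sqrt(3), 4*sqrt(5)}), ProductSet(Integers, {79/8, 6*sqrt(3), pi}))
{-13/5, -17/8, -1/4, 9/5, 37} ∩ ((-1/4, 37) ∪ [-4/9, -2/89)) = {-1/4, 9/5}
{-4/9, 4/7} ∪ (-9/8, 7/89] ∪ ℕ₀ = (-9/8, 7/89] ∪ ℕ₀ ∪ {4/7}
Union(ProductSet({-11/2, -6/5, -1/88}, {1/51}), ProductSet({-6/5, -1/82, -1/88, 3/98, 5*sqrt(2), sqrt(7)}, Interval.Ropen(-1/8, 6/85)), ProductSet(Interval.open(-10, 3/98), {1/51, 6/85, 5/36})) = Union(ProductSet({-6/5, -1/82, -1/88, 3/98, 5*sqrt(2), sqrt(7)}, Interval.Ropen(-1/8, 6/85)), ProductSet(Interval.open(-10, 3/98), {1/51, 6/85, 5/36}))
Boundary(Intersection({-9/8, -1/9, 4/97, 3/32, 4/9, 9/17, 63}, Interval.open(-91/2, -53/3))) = EmptySet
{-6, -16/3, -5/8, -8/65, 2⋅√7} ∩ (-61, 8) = {-6, -16/3, -5/8, -8/65, 2⋅√7}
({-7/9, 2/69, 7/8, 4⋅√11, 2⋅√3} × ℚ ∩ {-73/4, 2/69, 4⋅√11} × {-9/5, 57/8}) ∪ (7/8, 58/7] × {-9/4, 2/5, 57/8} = ((7/8, 58/7] × {-9/4, 2/5, 57/8}) ∪ ({2/69, 4⋅√11} × {-9/5, 57/8})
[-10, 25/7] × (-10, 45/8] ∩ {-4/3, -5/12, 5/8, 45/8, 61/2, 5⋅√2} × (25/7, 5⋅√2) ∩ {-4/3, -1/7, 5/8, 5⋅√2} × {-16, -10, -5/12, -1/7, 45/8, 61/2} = {-4/3, 5/8} × {45/8}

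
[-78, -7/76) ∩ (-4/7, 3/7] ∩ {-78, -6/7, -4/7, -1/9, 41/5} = {-1/9}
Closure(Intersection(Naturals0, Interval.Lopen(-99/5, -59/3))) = EmptySet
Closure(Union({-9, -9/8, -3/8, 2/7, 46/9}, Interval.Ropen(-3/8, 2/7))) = Union({-9, -9/8, 46/9}, Interval(-3/8, 2/7))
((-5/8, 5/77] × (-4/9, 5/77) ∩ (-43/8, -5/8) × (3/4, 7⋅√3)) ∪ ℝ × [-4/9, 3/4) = ℝ × [-4/9, 3/4)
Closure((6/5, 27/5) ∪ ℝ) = (-∞, ∞)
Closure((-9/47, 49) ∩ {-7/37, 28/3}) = {-7/37, 28/3}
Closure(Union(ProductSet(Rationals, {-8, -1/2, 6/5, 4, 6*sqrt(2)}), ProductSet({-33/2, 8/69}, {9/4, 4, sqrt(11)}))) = Union(ProductSet({-33/2, 8/69}, {9/4, 4, sqrt(11)}), ProductSet(Reals, {-8, -1/2, 6/5, 4, 6*sqrt(2)}))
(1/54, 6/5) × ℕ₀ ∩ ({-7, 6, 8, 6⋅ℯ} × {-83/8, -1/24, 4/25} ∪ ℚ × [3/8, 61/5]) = (ℚ ∩ (1/54, 6/5)) × {1, 2, …, 12}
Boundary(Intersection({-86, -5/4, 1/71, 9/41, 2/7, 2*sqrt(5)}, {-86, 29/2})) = {-86}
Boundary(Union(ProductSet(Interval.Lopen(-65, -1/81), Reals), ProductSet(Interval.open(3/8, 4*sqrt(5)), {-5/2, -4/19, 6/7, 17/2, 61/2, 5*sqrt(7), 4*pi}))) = Union(ProductSet({-65, -1/81}, Reals), ProductSet(Interval(3/8, 4*sqrt(5)), {-5/2, -4/19, 6/7, 17/2, 61/2, 5*sqrt(7), 4*pi}))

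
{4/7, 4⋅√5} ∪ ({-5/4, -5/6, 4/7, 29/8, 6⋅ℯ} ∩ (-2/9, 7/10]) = {4/7, 4⋅√5}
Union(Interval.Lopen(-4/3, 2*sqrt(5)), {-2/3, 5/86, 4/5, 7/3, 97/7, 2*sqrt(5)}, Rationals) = Union(Interval(-4/3, 2*sqrt(5)), Rationals)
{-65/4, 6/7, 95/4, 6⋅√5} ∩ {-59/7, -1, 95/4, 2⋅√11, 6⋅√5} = {95/4, 6⋅√5}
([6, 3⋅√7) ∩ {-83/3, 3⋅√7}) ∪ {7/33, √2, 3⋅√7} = {7/33, √2, 3⋅√7}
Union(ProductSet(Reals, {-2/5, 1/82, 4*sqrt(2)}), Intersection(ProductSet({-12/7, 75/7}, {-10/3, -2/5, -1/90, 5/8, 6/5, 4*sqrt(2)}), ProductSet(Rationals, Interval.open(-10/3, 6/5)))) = Union(ProductSet({-12/7, 75/7}, {-2/5, -1/90, 5/8}), ProductSet(Reals, {-2/5, 1/82, 4*sqrt(2)}))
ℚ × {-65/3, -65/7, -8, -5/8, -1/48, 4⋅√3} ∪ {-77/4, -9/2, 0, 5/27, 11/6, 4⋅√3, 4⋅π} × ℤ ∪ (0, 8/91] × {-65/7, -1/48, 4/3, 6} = ((0, 8/91] × {-65/7, -1/48, 4/3, 6}) ∪ (ℚ × {-65/3, -65/7, -8, -5/8, -1/48, 4⋅√3}) ∪ ({-77/4, -9/2, 0, 5/27, 11/6, 4⋅√3, 4⋅π} × ℤ)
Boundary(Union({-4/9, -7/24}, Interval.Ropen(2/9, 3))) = {-4/9, -7/24, 2/9, 3}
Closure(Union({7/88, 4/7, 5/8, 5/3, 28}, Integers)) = Union({7/88, 4/7, 5/8, 5/3}, Integers)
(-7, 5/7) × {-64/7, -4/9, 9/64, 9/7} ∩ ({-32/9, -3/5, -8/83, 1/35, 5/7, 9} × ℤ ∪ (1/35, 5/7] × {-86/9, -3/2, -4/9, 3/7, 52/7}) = (1/35, 5/7) × {-4/9}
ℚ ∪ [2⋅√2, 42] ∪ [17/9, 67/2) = ℚ ∪ [17/9, 42]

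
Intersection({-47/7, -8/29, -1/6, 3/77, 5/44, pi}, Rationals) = {-47/7, -8/29, -1/6, 3/77, 5/44}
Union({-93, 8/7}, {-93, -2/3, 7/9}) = {-93, -2/3, 7/9, 8/7}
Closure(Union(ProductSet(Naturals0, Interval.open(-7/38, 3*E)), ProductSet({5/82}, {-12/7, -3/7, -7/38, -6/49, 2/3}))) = Union(ProductSet({5/82}, {-12/7, -3/7, -7/38, -6/49, 2/3}), ProductSet(Naturals0, Interval(-7/38, 3*E)))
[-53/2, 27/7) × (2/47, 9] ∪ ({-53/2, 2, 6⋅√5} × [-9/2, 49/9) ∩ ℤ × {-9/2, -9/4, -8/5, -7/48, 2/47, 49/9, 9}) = ({2} × {-9/2, -9/4, -8/5, -7/48, 2/47}) ∪ ([-53/2, 27/7) × (2/47, 9])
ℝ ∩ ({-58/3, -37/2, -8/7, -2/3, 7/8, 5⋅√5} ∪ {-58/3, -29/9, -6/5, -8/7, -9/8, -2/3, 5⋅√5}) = {-58/3, -37/2, -29/9, -6/5, -8/7, -9/8, -2/3, 7/8, 5⋅√5}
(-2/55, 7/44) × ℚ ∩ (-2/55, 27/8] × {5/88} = (-2/55, 7/44) × {5/88}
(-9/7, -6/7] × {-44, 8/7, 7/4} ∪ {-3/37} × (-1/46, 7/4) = ({-3/37} × (-1/46, 7/4)) ∪ ((-9/7, -6/7] × {-44, 8/7, 7/4})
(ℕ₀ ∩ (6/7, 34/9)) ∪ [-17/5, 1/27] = [-17/5, 1/27] ∪ {1, 2, 3}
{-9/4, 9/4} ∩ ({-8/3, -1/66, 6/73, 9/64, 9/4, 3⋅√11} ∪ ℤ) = {9/4}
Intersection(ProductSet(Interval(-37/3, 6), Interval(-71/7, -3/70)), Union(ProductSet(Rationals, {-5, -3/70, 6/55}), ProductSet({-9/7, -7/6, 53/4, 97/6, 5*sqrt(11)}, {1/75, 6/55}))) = ProductSet(Intersection(Interval(-37/3, 6), Rationals), {-5, -3/70})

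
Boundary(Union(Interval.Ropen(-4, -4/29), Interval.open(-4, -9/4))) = {-4, -4/29}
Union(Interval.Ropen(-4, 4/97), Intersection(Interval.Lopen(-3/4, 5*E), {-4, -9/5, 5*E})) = Union({5*E}, Interval.Ropen(-4, 4/97))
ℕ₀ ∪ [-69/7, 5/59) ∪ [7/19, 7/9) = [-69/7, 5/59) ∪ ℕ₀ ∪ [7/19, 7/9)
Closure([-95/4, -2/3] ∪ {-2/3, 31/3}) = [-95/4, -2/3] ∪ {31/3}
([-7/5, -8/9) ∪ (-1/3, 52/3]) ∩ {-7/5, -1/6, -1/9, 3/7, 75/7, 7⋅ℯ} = {-7/5, -1/6, -1/9, 3/7, 75/7}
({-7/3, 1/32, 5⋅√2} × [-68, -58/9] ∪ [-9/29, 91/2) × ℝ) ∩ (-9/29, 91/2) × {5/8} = (-9/29, 91/2) × {5/8}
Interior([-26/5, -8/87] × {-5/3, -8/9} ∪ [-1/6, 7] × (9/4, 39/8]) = (-1/6, 7) × (9/4, 39/8)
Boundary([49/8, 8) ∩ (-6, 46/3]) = {49/8, 8}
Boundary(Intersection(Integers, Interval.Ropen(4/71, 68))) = Range(1, 68, 1)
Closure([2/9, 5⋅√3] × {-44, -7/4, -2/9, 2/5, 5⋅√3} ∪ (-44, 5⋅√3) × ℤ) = ([-44, 5⋅√3] × ℤ) ∪ ([2/9, 5⋅√3] × {-44, -7/4, -2/9, 2/5, 5⋅√3})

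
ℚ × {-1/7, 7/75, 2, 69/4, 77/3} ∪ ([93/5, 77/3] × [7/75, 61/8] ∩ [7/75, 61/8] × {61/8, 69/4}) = ℚ × {-1/7, 7/75, 2, 69/4, 77/3}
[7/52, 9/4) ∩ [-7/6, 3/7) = [7/52, 3/7)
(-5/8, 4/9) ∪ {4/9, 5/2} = (-5/8, 4/9] ∪ {5/2}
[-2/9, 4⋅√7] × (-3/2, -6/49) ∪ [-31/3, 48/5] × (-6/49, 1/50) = ([-31/3, 48/5] × (-6/49, 1/50)) ∪ ([-2/9, 4⋅√7] × (-3/2, -6/49))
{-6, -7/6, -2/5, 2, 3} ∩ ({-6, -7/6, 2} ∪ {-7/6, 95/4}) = {-6, -7/6, 2}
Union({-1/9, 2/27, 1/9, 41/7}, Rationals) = Rationals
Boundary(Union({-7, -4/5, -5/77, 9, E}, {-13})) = {-13, -7, -4/5, -5/77, 9, E}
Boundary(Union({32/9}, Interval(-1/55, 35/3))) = {-1/55, 35/3}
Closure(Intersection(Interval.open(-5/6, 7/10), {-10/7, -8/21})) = {-8/21}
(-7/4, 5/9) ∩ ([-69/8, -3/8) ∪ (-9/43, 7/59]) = (-7/4, -3/8) ∪ (-9/43, 7/59]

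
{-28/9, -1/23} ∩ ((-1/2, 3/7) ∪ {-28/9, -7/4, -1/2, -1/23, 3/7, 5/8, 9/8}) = {-28/9, -1/23}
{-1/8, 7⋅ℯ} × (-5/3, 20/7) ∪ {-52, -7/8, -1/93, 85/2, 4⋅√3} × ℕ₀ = ({-1/8, 7⋅ℯ} × (-5/3, 20/7)) ∪ ({-52, -7/8, -1/93, 85/2, 4⋅√3} × ℕ₀)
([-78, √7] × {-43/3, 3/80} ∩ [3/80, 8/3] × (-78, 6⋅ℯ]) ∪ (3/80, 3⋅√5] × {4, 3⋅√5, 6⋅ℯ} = ([3/80, √7] × {-43/3, 3/80}) ∪ ((3/80, 3⋅√5] × {4, 3⋅√5, 6⋅ℯ})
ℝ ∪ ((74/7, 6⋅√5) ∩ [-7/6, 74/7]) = ℝ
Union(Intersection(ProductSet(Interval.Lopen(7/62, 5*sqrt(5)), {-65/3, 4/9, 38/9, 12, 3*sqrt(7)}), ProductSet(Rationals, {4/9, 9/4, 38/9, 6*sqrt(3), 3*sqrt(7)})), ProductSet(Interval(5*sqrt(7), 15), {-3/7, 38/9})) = Union(ProductSet(Intersection(Interval.Lopen(7/62, 5*sqrt(5)), Rationals), {4/9, 38/9, 3*sqrt(7)}), ProductSet(Interval(5*sqrt(7), 15), {-3/7, 38/9}))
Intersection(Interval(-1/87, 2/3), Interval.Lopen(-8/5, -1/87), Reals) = {-1/87}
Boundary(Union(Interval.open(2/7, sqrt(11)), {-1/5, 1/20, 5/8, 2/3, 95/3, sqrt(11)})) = {-1/5, 1/20, 2/7, 95/3, sqrt(11)}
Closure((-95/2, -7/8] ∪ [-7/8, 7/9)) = [-95/2, 7/9]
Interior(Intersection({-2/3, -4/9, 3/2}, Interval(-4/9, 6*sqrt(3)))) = EmptySet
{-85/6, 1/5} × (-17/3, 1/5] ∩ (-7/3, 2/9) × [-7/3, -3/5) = {1/5} × [-7/3, -3/5)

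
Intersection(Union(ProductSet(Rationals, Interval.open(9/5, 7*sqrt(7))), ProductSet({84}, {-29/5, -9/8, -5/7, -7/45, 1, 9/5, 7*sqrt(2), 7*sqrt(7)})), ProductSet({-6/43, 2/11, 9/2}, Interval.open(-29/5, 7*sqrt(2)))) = ProductSet({-6/43, 2/11, 9/2}, Interval.open(9/5, 7*sqrt(2)))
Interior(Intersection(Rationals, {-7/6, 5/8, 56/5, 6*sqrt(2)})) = EmptySet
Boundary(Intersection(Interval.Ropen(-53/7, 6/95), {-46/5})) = EmptySet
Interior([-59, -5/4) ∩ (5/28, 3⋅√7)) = ∅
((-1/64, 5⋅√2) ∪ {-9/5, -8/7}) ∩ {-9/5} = {-9/5}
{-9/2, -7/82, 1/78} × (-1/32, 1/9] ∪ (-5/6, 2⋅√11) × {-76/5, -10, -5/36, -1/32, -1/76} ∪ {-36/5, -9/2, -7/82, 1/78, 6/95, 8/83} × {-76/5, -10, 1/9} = ({-9/2, -7/82, 1/78} × (-1/32, 1/9]) ∪ ({-36/5, -9/2, -7/82, 1/78, 6/95, 8/83} × {-76/5, -10, 1/9}) ∪ ((-5/6, 2⋅√11) × {-76/5, -10, -5/36, -1/32, -1/76})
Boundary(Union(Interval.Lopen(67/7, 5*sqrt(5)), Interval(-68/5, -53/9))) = {-68/5, -53/9, 67/7, 5*sqrt(5)}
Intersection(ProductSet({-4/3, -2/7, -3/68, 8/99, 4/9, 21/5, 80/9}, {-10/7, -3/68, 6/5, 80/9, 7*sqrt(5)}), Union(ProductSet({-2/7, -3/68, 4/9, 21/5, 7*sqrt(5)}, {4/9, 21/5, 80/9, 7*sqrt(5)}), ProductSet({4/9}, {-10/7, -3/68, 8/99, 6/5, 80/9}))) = Union(ProductSet({4/9}, {-10/7, -3/68, 6/5, 80/9}), ProductSet({-2/7, -3/68, 4/9, 21/5}, {80/9, 7*sqrt(5)}))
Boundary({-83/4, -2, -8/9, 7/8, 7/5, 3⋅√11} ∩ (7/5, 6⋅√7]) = {3⋅√11}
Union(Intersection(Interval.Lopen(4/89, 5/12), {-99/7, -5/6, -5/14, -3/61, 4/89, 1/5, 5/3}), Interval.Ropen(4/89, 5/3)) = Interval.Ropen(4/89, 5/3)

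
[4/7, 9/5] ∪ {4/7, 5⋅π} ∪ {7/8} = [4/7, 9/5] ∪ {5⋅π}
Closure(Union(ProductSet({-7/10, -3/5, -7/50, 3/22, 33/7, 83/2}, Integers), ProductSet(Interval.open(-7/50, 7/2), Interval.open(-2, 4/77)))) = Union(ProductSet({-7/50, 7/2}, Interval(-2, 4/77)), ProductSet({-7/10, -3/5, -7/50, 3/22, 33/7, 83/2}, Integers), ProductSet(Interval(-7/50, 7/2), {-2, 4/77}), ProductSet(Interval.open(-7/50, 7/2), Interval.open(-2, 4/77)))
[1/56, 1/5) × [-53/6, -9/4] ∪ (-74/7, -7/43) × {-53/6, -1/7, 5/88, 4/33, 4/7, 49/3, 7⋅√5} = ([1/56, 1/5) × [-53/6, -9/4]) ∪ ((-74/7, -7/43) × {-53/6, -1/7, 5/88, 4/33, 4/7, 49/3, 7⋅√5})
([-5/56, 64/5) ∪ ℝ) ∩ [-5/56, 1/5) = [-5/56, 1/5)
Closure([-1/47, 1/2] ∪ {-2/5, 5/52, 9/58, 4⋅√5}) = {-2/5, 4⋅√5} ∪ [-1/47, 1/2]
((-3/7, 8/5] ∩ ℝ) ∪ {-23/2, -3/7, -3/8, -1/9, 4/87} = {-23/2} ∪ [-3/7, 8/5]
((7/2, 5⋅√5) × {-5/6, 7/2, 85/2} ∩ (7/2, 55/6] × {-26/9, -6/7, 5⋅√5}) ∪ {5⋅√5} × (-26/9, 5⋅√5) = {5⋅√5} × (-26/9, 5⋅√5)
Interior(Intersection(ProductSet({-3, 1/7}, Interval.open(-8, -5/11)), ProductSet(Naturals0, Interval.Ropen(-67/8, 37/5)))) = EmptySet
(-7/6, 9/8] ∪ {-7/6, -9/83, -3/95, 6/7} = [-7/6, 9/8]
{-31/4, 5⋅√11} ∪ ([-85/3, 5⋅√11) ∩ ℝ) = [-85/3, 5⋅√11]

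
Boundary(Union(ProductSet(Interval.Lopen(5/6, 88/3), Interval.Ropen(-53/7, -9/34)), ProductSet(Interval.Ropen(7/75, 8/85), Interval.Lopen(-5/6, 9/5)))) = Union(ProductSet({7/75, 8/85}, Interval(-5/6, 9/5)), ProductSet({5/6, 88/3}, Interval(-53/7, -9/34)), ProductSet(Interval(7/75, 8/85), {-5/6, 9/5}), ProductSet(Interval(5/6, 88/3), {-53/7, -9/34}))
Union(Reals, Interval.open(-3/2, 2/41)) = Interval(-oo, oo)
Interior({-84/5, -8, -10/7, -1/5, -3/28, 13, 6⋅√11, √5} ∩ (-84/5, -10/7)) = ∅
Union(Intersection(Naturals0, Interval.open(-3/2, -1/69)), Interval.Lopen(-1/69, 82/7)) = Interval.Lopen(-1/69, 82/7)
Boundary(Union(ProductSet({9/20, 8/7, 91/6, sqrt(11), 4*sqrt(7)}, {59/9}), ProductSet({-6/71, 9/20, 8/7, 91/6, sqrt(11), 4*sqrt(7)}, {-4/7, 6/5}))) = Union(ProductSet({9/20, 8/7, 91/6, sqrt(11), 4*sqrt(7)}, {59/9}), ProductSet({-6/71, 9/20, 8/7, 91/6, sqrt(11), 4*sqrt(7)}, {-4/7, 6/5}))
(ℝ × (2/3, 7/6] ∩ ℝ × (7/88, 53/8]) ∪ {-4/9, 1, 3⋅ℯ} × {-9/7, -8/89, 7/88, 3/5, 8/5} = (ℝ × (2/3, 7/6]) ∪ ({-4/9, 1, 3⋅ℯ} × {-9/7, -8/89, 7/88, 3/5, 8/5})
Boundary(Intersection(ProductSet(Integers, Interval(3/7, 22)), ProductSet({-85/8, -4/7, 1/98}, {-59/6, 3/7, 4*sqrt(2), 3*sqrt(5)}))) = EmptySet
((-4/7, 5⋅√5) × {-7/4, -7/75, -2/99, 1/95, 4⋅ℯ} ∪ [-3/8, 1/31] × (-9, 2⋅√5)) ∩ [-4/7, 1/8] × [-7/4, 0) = ((-4/7, 1/8] × {-7/4, -7/75, -2/99}) ∪ ([-3/8, 1/31] × [-7/4, 0))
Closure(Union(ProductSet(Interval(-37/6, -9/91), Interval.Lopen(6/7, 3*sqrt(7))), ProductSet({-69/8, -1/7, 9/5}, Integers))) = Union(ProductSet({-69/8, -1/7, 9/5}, Integers), ProductSet(Interval(-37/6, -9/91), Interval(6/7, 3*sqrt(7))))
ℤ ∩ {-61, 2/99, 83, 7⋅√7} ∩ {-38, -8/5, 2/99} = ∅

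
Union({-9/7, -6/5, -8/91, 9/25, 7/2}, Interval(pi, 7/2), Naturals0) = Union({-9/7, -6/5, -8/91, 9/25}, Interval(pi, 7/2), Naturals0)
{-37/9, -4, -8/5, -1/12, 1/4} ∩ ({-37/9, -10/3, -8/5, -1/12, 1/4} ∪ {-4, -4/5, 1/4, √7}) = {-37/9, -4, -8/5, -1/12, 1/4}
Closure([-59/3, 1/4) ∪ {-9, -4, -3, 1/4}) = [-59/3, 1/4]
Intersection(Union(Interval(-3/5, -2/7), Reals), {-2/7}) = {-2/7}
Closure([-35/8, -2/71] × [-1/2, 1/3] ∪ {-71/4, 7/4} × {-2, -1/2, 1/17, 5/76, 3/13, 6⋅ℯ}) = ([-35/8, -2/71] × [-1/2, 1/3]) ∪ ({-71/4, 7/4} × {-2, -1/2, 1/17, 5/76, 3/13, 6⋅ℯ})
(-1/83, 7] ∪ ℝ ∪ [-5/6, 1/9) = (-∞, ∞)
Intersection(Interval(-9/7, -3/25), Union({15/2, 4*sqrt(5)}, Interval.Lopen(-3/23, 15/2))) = Interval.Lopen(-3/23, -3/25)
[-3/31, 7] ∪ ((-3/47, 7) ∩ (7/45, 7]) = [-3/31, 7]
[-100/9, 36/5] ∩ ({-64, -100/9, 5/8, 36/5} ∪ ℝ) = [-100/9, 36/5]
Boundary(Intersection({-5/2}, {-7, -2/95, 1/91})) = EmptySet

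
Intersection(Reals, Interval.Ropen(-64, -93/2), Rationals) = Intersection(Interval.Ropen(-64, -93/2), Rationals)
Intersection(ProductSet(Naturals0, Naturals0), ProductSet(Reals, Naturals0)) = ProductSet(Naturals0, Naturals0)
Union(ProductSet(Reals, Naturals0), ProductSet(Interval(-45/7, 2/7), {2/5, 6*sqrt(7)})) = Union(ProductSet(Interval(-45/7, 2/7), {2/5, 6*sqrt(7)}), ProductSet(Reals, Naturals0))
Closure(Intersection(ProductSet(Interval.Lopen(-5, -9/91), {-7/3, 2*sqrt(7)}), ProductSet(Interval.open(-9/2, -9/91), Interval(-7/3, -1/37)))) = ProductSet(Interval(-9/2, -9/91), {-7/3})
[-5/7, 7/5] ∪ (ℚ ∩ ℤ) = ℤ ∪ [-5/7, 7/5]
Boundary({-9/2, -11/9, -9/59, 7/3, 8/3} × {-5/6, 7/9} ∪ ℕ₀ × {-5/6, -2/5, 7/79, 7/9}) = (ℕ₀ × {-5/6, -2/5, 7/79, 7/9}) ∪ ({-9/2, -11/9, -9/59, 7/3, 8/3} × {-5/6, 7/9})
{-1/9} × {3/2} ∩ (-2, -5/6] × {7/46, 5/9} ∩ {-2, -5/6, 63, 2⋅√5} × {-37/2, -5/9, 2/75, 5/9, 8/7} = ∅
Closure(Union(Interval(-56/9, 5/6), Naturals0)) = Union(Complement(Naturals0, Interval.open(-56/9, 5/6)), Interval(-56/9, 5/6), Naturals0)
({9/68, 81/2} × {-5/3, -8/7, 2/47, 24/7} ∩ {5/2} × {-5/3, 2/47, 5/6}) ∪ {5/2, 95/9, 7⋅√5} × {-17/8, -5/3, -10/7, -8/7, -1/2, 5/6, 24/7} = {5/2, 95/9, 7⋅√5} × {-17/8, -5/3, -10/7, -8/7, -1/2, 5/6, 24/7}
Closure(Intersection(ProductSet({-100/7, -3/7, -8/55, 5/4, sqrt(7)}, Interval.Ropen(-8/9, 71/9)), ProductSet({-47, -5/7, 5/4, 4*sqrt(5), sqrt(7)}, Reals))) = ProductSet({5/4, sqrt(7)}, Interval(-8/9, 71/9))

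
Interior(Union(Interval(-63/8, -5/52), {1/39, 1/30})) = Interval.open(-63/8, -5/52)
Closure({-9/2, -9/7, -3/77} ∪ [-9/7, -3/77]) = {-9/2} ∪ [-9/7, -3/77]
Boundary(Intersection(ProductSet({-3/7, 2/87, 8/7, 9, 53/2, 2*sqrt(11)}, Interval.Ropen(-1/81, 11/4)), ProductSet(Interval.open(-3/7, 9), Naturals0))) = ProductSet({2/87, 8/7, 2*sqrt(11)}, Range(0, 3, 1))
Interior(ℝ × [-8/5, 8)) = ℝ × (-8/5, 8)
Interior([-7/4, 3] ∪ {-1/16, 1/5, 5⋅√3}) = (-7/4, 3)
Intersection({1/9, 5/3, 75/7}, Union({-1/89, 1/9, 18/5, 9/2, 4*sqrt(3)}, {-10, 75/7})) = {1/9, 75/7}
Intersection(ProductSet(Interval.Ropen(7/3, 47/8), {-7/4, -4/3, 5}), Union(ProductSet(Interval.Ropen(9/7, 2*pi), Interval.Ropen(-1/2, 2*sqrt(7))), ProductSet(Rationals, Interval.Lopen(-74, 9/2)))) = Union(ProductSet(Intersection(Interval.Ropen(7/3, 47/8), Rationals), {-7/4, -4/3}), ProductSet(Interval.Ropen(7/3, 47/8), {5}))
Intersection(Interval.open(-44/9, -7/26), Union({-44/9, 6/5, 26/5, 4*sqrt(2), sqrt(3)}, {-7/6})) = {-7/6}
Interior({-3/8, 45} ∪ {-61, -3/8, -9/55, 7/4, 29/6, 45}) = ∅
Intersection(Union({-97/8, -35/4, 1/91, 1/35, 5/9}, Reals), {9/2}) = {9/2}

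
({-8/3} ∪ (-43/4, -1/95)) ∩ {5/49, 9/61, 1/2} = ∅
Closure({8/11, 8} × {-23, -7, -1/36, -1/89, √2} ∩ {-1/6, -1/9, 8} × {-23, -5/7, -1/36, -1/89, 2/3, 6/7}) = {8} × {-23, -1/36, -1/89}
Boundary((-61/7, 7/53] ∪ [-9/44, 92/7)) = {-61/7, 92/7}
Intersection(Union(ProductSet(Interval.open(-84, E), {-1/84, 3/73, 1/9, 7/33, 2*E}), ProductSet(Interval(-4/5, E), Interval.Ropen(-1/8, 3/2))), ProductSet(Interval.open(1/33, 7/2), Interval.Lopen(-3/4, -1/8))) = ProductSet(Interval.Lopen(1/33, E), {-1/8})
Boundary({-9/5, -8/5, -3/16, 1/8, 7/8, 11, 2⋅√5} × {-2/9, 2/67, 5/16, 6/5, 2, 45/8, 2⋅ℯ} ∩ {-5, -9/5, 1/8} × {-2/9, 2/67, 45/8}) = {-9/5, 1/8} × {-2/9, 2/67, 45/8}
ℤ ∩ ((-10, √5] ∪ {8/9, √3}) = {-9, -8, …, 2}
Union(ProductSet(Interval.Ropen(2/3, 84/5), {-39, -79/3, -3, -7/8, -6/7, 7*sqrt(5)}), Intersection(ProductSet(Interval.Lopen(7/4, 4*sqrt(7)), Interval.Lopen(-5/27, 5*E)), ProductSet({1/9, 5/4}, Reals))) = ProductSet(Interval.Ropen(2/3, 84/5), {-39, -79/3, -3, -7/8, -6/7, 7*sqrt(5)})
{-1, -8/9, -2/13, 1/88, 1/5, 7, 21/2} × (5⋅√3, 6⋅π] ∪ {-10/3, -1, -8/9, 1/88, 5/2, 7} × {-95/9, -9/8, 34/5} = ({-10/3, -1, -8/9, 1/88, 5/2, 7} × {-95/9, -9/8, 34/5}) ∪ ({-1, -8/9, -2/13, 1/88, 1/5, 7, 21/2} × (5⋅√3, 6⋅π])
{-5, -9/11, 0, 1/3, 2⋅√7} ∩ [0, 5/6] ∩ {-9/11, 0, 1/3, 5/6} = {0, 1/3}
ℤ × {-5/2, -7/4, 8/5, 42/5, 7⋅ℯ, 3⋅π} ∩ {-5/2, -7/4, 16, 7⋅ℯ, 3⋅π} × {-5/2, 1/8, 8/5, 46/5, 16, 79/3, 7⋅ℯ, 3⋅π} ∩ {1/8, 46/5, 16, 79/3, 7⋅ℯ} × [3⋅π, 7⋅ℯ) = {16} × {3⋅π}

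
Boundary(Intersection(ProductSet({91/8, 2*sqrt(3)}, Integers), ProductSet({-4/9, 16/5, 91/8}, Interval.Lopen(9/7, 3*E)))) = ProductSet({91/8}, Range(2, 9, 1))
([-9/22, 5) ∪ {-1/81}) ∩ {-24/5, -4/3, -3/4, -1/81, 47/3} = {-1/81}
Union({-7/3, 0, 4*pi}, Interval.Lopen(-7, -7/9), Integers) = Union({4*pi}, Integers, Interval(-7, -7/9))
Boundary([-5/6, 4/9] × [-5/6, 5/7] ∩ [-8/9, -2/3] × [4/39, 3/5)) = ({-5/6, -2/3} × [4/39, 3/5]) ∪ ([-5/6, -2/3] × {4/39, 3/5})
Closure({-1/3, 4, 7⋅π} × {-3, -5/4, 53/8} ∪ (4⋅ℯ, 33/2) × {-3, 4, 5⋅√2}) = ({-1/3, 4, 7⋅π} × {-3, -5/4, 53/8}) ∪ ([4⋅ℯ, 33/2] × {-3, 4, 5⋅√2})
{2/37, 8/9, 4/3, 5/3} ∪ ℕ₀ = ℕ₀ ∪ {2/37, 8/9, 4/3, 5/3}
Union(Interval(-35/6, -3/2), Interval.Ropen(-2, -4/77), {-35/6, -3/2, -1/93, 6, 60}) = Union({-1/93, 6, 60}, Interval.Ropen(-35/6, -4/77))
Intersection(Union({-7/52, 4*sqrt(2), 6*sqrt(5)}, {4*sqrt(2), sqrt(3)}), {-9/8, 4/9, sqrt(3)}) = {sqrt(3)}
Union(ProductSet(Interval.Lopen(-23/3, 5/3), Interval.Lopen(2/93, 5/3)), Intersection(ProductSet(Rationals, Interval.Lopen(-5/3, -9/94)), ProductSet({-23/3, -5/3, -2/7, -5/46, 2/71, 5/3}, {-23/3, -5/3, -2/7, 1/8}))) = Union(ProductSet({-23/3, -5/3, -2/7, -5/46, 2/71, 5/3}, {-2/7}), ProductSet(Interval.Lopen(-23/3, 5/3), Interval.Lopen(2/93, 5/3)))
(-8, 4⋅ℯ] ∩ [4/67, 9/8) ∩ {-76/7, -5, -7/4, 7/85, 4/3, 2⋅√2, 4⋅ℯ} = {7/85}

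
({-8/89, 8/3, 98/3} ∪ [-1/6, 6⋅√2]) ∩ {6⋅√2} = {6⋅√2}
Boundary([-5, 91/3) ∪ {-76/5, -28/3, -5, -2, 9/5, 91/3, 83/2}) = {-76/5, -28/3, -5, 91/3, 83/2}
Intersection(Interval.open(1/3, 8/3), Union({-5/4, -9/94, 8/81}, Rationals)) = Intersection(Interval.open(1/3, 8/3), Rationals)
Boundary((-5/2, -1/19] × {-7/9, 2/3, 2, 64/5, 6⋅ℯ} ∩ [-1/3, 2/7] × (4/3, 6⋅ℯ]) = [-1/3, -1/19] × {2, 64/5, 6⋅ℯ}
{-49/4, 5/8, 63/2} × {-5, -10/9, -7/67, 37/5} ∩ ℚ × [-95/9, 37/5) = {-49/4, 5/8, 63/2} × {-5, -10/9, -7/67}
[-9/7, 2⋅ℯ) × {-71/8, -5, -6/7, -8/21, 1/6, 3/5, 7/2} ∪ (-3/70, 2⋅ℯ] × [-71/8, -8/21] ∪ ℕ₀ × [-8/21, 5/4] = (ℕ₀ × [-8/21, 5/4]) ∪ ((-3/70, 2⋅ℯ] × [-71/8, -8/21]) ∪ ([-9/7, 2⋅ℯ) × {-71/8, -5, -6/7, -8/21, 1/6, 3/5, 7/2})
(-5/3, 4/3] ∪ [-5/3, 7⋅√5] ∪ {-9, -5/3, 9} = {-9} ∪ [-5/3, 7⋅√5]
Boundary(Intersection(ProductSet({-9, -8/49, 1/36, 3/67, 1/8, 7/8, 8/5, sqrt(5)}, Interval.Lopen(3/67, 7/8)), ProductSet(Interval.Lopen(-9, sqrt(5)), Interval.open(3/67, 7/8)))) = ProductSet({-8/49, 1/36, 3/67, 1/8, 7/8, 8/5, sqrt(5)}, Interval(3/67, 7/8))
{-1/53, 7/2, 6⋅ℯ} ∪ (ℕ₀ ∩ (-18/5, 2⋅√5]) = {-1/53, 7/2, 6⋅ℯ} ∪ {0, 1, …, 4}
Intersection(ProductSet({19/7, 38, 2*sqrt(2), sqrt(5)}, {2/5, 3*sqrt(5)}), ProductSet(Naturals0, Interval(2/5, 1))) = ProductSet({38}, {2/5})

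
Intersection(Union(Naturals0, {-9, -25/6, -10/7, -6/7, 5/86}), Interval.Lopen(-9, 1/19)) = Union({-25/6, -10/7, -6/7}, Range(0, 1, 1))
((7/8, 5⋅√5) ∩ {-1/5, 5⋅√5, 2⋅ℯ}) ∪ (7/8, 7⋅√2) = (7/8, 7⋅√2)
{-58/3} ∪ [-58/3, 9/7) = [-58/3, 9/7)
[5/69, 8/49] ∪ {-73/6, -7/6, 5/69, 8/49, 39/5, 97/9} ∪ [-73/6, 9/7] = [-73/6, 9/7] ∪ {39/5, 97/9}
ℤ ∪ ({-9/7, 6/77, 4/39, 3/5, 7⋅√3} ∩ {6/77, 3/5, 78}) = ℤ ∪ {6/77, 3/5}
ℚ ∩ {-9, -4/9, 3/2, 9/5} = {-9, -4/9, 3/2, 9/5}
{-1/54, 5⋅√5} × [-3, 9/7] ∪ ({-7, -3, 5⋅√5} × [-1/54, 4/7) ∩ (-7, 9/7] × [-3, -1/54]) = ({-3} × {-1/54}) ∪ ({-1/54, 5⋅√5} × [-3, 9/7])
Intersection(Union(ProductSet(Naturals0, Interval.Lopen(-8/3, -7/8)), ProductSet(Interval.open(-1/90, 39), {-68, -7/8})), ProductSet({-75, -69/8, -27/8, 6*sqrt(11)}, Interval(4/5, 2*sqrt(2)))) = EmptySet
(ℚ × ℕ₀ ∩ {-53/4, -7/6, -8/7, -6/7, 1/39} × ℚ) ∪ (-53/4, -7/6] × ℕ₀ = ([-53/4, -7/6] ∪ {-8/7, -6/7, 1/39}) × ℕ₀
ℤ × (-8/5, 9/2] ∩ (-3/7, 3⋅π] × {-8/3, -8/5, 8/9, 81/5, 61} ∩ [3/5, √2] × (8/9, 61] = ∅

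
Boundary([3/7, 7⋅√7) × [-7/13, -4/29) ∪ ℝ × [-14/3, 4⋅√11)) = ℝ × {-14/3, 4⋅√11}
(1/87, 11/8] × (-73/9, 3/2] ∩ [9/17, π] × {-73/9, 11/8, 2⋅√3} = [9/17, 11/8] × {11/8}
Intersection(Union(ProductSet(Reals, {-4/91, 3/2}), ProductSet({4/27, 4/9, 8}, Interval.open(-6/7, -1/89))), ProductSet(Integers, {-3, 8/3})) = EmptySet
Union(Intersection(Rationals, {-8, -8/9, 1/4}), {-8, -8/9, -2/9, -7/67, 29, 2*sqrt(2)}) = {-8, -8/9, -2/9, -7/67, 1/4, 29, 2*sqrt(2)}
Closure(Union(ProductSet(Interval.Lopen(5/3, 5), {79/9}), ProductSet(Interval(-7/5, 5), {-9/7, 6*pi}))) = Union(ProductSet(Interval(-7/5, 5), {-9/7, 6*pi}), ProductSet(Interval(5/3, 5), {79/9}))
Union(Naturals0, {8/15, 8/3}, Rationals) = Rationals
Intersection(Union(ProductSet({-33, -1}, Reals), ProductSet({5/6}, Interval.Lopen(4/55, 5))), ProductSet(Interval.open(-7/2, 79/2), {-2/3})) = ProductSet({-1}, {-2/3})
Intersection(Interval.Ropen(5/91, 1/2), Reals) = Interval.Ropen(5/91, 1/2)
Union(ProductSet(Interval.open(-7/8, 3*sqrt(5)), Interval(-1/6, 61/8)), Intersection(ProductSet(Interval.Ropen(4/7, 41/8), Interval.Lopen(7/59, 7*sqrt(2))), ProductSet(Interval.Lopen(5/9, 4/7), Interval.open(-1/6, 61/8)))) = ProductSet(Interval.open(-7/8, 3*sqrt(5)), Interval(-1/6, 61/8))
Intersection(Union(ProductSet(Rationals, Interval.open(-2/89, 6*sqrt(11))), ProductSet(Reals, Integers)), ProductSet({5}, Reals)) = ProductSet({5}, Union(Integers, Interval.open(-2/89, 6*sqrt(11))))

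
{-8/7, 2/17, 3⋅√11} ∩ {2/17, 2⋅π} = {2/17}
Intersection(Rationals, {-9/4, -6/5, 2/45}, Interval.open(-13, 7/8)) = {-9/4, -6/5, 2/45}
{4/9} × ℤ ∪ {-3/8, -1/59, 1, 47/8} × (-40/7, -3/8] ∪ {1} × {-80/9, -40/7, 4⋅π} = ({4/9} × ℤ) ∪ ({1} × {-80/9, -40/7, 4⋅π}) ∪ ({-3/8, -1/59, 1, 47/8} × (-40/7, -3/8])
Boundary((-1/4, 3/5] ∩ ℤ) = {0}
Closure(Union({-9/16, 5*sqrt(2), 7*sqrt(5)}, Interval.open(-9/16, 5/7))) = Union({5*sqrt(2), 7*sqrt(5)}, Interval(-9/16, 5/7))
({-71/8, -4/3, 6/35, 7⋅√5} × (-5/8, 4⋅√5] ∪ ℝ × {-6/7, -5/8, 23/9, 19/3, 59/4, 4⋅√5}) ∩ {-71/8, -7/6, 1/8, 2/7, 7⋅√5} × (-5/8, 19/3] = ({-71/8, 7⋅√5} × (-5/8, 19/3]) ∪ ({-71/8, -7/6, 1/8, 2/7, 7⋅√5} × {23/9, 19/3})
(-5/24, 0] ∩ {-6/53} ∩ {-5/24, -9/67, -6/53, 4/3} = {-6/53}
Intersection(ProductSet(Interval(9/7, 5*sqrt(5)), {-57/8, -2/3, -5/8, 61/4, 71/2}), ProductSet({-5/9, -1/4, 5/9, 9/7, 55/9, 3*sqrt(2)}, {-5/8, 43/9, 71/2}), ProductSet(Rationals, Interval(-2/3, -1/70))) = ProductSet({9/7, 55/9}, {-5/8})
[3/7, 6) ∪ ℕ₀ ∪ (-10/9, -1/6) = (-10/9, -1/6) ∪ ℕ₀ ∪ [3/7, 6]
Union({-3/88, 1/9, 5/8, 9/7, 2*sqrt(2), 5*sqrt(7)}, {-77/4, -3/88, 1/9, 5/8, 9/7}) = {-77/4, -3/88, 1/9, 5/8, 9/7, 2*sqrt(2), 5*sqrt(7)}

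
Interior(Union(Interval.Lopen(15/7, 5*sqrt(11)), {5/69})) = Interval.open(15/7, 5*sqrt(11))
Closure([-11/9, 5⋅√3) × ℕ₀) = [-11/9, 5⋅√3] × ℕ₀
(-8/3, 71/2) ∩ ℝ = (-8/3, 71/2)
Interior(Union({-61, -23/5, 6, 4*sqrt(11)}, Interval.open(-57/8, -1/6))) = Interval.open(-57/8, -1/6)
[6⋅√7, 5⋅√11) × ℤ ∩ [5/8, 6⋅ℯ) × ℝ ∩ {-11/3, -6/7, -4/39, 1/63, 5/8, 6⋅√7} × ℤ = {6⋅√7} × ℤ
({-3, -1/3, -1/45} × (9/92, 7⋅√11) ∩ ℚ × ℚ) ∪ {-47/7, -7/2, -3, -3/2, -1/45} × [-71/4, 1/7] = ({-47/7, -7/2, -3, -3/2, -1/45} × [-71/4, 1/7]) ∪ ({-3, -1/3, -1/45} × (ℚ ∩ (9/92, 7⋅√11)))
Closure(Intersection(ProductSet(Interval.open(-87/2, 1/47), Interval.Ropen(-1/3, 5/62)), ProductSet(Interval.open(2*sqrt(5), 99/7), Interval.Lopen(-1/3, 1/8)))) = EmptySet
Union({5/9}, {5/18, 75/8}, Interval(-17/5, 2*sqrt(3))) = Union({75/8}, Interval(-17/5, 2*sqrt(3)))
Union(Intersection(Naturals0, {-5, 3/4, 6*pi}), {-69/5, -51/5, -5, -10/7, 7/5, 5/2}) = {-69/5, -51/5, -5, -10/7, 7/5, 5/2}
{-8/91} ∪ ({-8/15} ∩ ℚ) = {-8/15, -8/91}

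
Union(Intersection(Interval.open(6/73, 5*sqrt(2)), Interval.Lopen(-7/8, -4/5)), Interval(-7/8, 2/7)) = Interval(-7/8, 2/7)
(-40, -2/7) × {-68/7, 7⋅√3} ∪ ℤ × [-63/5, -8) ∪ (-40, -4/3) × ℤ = (ℤ × [-63/5, -8)) ∪ ((-40, -4/3) × ℤ) ∪ ((-40, -2/7) × {-68/7, 7⋅√3})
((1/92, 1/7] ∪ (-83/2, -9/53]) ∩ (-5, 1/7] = (-5, -9/53] ∪ (1/92, 1/7]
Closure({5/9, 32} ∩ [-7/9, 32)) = {5/9}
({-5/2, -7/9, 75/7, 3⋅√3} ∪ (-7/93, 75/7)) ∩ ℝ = {-5/2, -7/9} ∪ (-7/93, 75/7]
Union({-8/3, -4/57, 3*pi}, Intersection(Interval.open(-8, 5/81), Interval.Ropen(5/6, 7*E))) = {-8/3, -4/57, 3*pi}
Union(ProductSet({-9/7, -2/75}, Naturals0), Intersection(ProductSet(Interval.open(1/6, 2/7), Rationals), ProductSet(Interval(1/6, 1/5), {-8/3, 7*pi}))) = Union(ProductSet({-9/7, -2/75}, Naturals0), ProductSet(Interval.Lopen(1/6, 1/5), {-8/3}))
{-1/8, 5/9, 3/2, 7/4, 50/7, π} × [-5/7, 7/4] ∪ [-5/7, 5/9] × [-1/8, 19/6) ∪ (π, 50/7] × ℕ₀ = ((π, 50/7] × ℕ₀) ∪ ([-5/7, 5/9] × [-1/8, 19/6)) ∪ ({-1/8, 5/9, 3/2, 7/4, 50/7, π} × [-5/7, 7/4])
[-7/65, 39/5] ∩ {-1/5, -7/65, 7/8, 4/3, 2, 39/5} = {-7/65, 7/8, 4/3, 2, 39/5}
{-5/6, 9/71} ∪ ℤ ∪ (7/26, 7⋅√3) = ℤ ∪ {-5/6, 9/71} ∪ (7/26, 7⋅√3)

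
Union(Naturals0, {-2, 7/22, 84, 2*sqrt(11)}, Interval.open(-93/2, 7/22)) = Union({2*sqrt(11)}, Interval.Lopen(-93/2, 7/22), Naturals0)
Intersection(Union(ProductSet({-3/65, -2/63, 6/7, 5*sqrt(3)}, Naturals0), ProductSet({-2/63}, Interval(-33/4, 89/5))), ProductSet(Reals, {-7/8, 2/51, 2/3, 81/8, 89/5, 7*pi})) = ProductSet({-2/63}, {-7/8, 2/51, 2/3, 81/8, 89/5})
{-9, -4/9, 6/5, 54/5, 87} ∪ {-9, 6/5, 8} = {-9, -4/9, 6/5, 8, 54/5, 87}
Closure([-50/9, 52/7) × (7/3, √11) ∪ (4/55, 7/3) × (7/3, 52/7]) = ([-50/9, 52/7] × {7/3}) ∪ ([4/55, 7/3] × {7/3, 52/7}) ∪ ({-50/9, 52/7} × [7/3, √11]) ∪ ((4/55, 7/3) × (7/3, 52/7]) ∪ ([-50/9, 52/7) × (7/3, √11)) ∪ ({4/55, 7/3} × ({7/3} ∪ [√11, 52/7])) ∪ (([-50/9, 4/55] ∪ [7/3, 52/7]) × {7/3, √11})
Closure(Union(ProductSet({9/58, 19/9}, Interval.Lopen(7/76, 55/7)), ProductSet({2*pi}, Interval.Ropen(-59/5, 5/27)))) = Union(ProductSet({2*pi}, Interval(-59/5, 5/27)), ProductSet({9/58, 19/9}, Interval(7/76, 55/7)))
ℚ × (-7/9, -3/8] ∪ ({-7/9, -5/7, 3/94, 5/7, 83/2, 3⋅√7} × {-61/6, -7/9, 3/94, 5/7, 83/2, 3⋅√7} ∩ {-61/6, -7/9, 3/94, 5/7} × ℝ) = (ℚ × (-7/9, -3/8]) ∪ ({-7/9, 3/94, 5/7} × {-61/6, -7/9, 3/94, 5/7, 83/2, 3⋅√7})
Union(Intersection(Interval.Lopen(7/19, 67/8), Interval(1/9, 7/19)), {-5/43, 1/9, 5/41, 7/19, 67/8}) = {-5/43, 1/9, 5/41, 7/19, 67/8}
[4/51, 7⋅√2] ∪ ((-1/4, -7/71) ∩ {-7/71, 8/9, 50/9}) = [4/51, 7⋅√2]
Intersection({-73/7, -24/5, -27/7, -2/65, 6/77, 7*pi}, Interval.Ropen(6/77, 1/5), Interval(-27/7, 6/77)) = {6/77}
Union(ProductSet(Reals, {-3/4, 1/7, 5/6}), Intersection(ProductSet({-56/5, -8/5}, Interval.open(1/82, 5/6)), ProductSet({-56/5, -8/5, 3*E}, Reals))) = Union(ProductSet({-56/5, -8/5}, Interval.open(1/82, 5/6)), ProductSet(Reals, {-3/4, 1/7, 5/6}))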